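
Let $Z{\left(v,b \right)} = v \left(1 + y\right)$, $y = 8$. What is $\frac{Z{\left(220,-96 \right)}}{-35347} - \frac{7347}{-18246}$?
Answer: $\frac{74522443}{214980454} \approx 0.34665$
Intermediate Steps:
$Z{\left(v,b \right)} = 9 v$ ($Z{\left(v,b \right)} = v \left(1 + 8\right) = v 9 = 9 v$)
$\frac{Z{\left(220,-96 \right)}}{-35347} - \frac{7347}{-18246} = \frac{9 \cdot 220}{-35347} - \frac{7347}{-18246} = 1980 \left(- \frac{1}{35347}\right) - - \frac{2449}{6082} = - \frac{1980}{35347} + \frac{2449}{6082} = \frac{74522443}{214980454}$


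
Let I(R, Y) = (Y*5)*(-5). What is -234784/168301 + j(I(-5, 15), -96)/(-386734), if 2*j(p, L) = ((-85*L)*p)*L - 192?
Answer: -12405416839280/32543859467 ≈ -381.19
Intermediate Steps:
I(R, Y) = -25*Y (I(R, Y) = (5*Y)*(-5) = -25*Y)
j(p, L) = -96 - 85*p*L²/2 (j(p, L) = (((-85*L)*p)*L - 192)/2 = ((-85*L*p)*L - 192)/2 = (-85*p*L² - 192)/2 = (-192 - 85*p*L²)/2 = -96 - 85*p*L²/2)
-234784/168301 + j(I(-5, 15), -96)/(-386734) = -234784/168301 + (-96 - 85/2*(-25*15)*(-96)²)/(-386734) = -234784*1/168301 + (-96 - 85/2*(-375)*9216)*(-1/386734) = -234784/168301 + (-96 + 146880000)*(-1/386734) = -234784/168301 + 146879904*(-1/386734) = -234784/168301 - 73439952/193367 = -12405416839280/32543859467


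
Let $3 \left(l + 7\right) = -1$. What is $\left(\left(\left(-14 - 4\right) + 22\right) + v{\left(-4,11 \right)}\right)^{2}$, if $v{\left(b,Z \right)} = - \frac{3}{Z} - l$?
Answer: $\frac{133225}{1089} \approx 122.34$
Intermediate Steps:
$l = - \frac{22}{3}$ ($l = -7 + \frac{1}{3} \left(-1\right) = -7 - \frac{1}{3} = - \frac{22}{3} \approx -7.3333$)
$v{\left(b,Z \right)} = \frac{22}{3} - \frac{3}{Z}$ ($v{\left(b,Z \right)} = - \frac{3}{Z} - - \frac{22}{3} = - \frac{3}{Z} + \frac{22}{3} = \frac{22}{3} - \frac{3}{Z}$)
$\left(\left(\left(-14 - 4\right) + 22\right) + v{\left(-4,11 \right)}\right)^{2} = \left(\left(\left(-14 - 4\right) + 22\right) + \left(\frac{22}{3} - \frac{3}{11}\right)\right)^{2} = \left(\left(-18 + 22\right) + \left(\frac{22}{3} - \frac{3}{11}\right)\right)^{2} = \left(4 + \left(\frac{22}{3} - \frac{3}{11}\right)\right)^{2} = \left(4 + \frac{233}{33}\right)^{2} = \left(\frac{365}{33}\right)^{2} = \frac{133225}{1089}$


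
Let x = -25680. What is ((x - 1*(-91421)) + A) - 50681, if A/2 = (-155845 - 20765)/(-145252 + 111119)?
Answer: 17737800/1177 ≈ 15070.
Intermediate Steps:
A = 12180/1177 (A = 2*((-155845 - 20765)/(-145252 + 111119)) = 2*(-176610/(-34133)) = 2*(-176610*(-1/34133)) = 2*(6090/1177) = 12180/1177 ≈ 10.348)
((x - 1*(-91421)) + A) - 50681 = ((-25680 - 1*(-91421)) + 12180/1177) - 50681 = ((-25680 + 91421) + 12180/1177) - 50681 = (65741 + 12180/1177) - 50681 = 77389337/1177 - 50681 = 17737800/1177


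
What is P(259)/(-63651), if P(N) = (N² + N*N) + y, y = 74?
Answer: -134236/63651 ≈ -2.1089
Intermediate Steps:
P(N) = 74 + 2*N² (P(N) = (N² + N*N) + 74 = (N² + N²) + 74 = 2*N² + 74 = 74 + 2*N²)
P(259)/(-63651) = (74 + 2*259²)/(-63651) = (74 + 2*67081)*(-1/63651) = (74 + 134162)*(-1/63651) = 134236*(-1/63651) = -134236/63651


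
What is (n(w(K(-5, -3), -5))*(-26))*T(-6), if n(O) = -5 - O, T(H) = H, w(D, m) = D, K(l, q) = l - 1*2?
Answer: 312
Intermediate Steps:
K(l, q) = -2 + l (K(l, q) = l - 2 = -2 + l)
(n(w(K(-5, -3), -5))*(-26))*T(-6) = ((-5 - (-2 - 5))*(-26))*(-6) = ((-5 - 1*(-7))*(-26))*(-6) = ((-5 + 7)*(-26))*(-6) = (2*(-26))*(-6) = -52*(-6) = 312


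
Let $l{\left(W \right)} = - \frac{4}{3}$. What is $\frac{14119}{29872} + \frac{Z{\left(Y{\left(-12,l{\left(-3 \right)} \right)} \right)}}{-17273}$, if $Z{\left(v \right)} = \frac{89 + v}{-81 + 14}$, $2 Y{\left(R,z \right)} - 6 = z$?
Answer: $\frac{49027559815}{103711790256} \approx 0.47273$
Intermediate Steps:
$l{\left(W \right)} = - \frac{4}{3}$ ($l{\left(W \right)} = \left(-4\right) \frac{1}{3} = - \frac{4}{3}$)
$Y{\left(R,z \right)} = 3 + \frac{z}{2}$
$Z{\left(v \right)} = - \frac{89}{67} - \frac{v}{67}$ ($Z{\left(v \right)} = \frac{89 + v}{-67} = \left(89 + v\right) \left(- \frac{1}{67}\right) = - \frac{89}{67} - \frac{v}{67}$)
$\frac{14119}{29872} + \frac{Z{\left(Y{\left(-12,l{\left(-3 \right)} \right)} \right)}}{-17273} = \frac{14119}{29872} + \frac{- \frac{89}{67} - \frac{3 + \frac{1}{2} \left(- \frac{4}{3}\right)}{67}}{-17273} = 14119 \cdot \frac{1}{29872} + \left(- \frac{89}{67} - \frac{3 - \frac{2}{3}}{67}\right) \left(- \frac{1}{17273}\right) = \frac{14119}{29872} + \left(- \frac{89}{67} - \frac{7}{201}\right) \left(- \frac{1}{17273}\right) = \frac{14119}{29872} - - \frac{274}{3471873} = \frac{14119}{29872} + \frac{274}{3471873} = \frac{49027559815}{103711790256}$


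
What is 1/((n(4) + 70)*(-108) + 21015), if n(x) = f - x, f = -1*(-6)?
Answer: 1/13239 ≈ 7.5534e-5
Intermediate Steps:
f = 6
n(x) = 6 - x
1/((n(4) + 70)*(-108) + 21015) = 1/(((6 - 1*4) + 70)*(-108) + 21015) = 1/(((6 - 4) + 70)*(-108) + 21015) = 1/((2 + 70)*(-108) + 21015) = 1/(72*(-108) + 21015) = 1/(-7776 + 21015) = 1/13239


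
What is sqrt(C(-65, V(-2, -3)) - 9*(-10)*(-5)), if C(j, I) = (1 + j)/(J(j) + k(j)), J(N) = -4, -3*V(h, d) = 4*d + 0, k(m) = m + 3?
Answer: I*sqrt(488994)/33 ≈ 21.19*I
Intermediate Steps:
k(m) = 3 + m
V(h, d) = -4*d/3 (V(h, d) = -(4*d + 0)/3 = -4*d/3)
C(j, I) = (1 + j)/(-1 + j) (C(j, I) = (1 + j)/(-4 + (3 + j)) = (1 + j)/(-1 + j))
sqrt(C(-65, V(-2, -3)) - 9*(-10)*(-5)) = sqrt((1 - 65)/(-1 - 65) - 9*(-10)*(-5)) = sqrt(-64/(-66) + 90*(-5)) = sqrt(-1/66*(-64) - 450) = sqrt(32/33 - 450) = sqrt(-14818/33) = I*sqrt(488994)/33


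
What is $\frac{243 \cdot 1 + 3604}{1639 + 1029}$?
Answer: $\frac{3847}{2668} \approx 1.4419$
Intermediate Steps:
$\frac{243 \cdot 1 + 3604}{1639 + 1029} = \frac{243 + 3604}{2668} = 3847 \cdot \frac{1}{2668} = \frac{3847}{2668}$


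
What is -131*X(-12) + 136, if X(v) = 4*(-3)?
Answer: 1708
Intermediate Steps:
X(v) = -12
-131*X(-12) + 136 = -131*(-12) + 136 = 1572 + 136 = 1708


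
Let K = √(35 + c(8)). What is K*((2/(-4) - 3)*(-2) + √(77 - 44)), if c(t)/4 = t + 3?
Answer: √79*(7 + √33) ≈ 113.28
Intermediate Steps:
c(t) = 12 + 4*t (c(t) = 4*(t + 3) = 4*(3 + t) = 12 + 4*t)
K = √79 (K = √(35 + (12 + 4*8)) = √(35 + (12 + 32)) = √(35 + 44) = √79 ≈ 8.8882)
K*((2/(-4) - 3)*(-2) + √(77 - 44)) = √79*((2/(-4) - 3)*(-2) + √(77 - 44)) = √79*((2*(-¼) - 3)*(-2) + √33) = √79*((-½ - 3)*(-2) + √33) = √79*(-7/2*(-2) + √33) = √79*(7 + √33)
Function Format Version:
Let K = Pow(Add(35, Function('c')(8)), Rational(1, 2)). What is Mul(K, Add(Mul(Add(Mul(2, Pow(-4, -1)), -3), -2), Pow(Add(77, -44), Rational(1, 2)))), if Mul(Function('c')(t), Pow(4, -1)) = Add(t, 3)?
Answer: Mul(Pow(79, Rational(1, 2)), Add(7, Pow(33, Rational(1, 2)))) ≈ 113.28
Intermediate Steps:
Function('c')(t) = Add(12, Mul(4, t)) (Function('c')(t) = Mul(4, Add(t, 3)) = Mul(4, Add(3, t)) = Add(12, Mul(4, t)))
K = Pow(79, Rational(1, 2)) (K = Pow(Add(35, Add(12, Mul(4, 8))), Rational(1, 2)) = Pow(Add(35, Add(12, 32)), Rational(1, 2)) = Pow(Add(35, 44), Rational(1, 2)) = Pow(79, Rational(1, 2)) ≈ 8.8882)
Mul(K, Add(Mul(Add(Mul(2, Pow(-4, -1)), -3), -2), Pow(Add(77, -44), Rational(1, 2)))) = Mul(Pow(79, Rational(1, 2)), Add(Mul(Add(Mul(2, Pow(-4, -1)), -3), -2), Pow(Add(77, -44), Rational(1, 2)))) = Mul(Pow(79, Rational(1, 2)), Add(Mul(Add(Mul(2, Rational(-1, 4)), -3), -2), Pow(33, Rational(1, 2)))) = Mul(Pow(79, Rational(1, 2)), Add(Mul(Add(Rational(-1, 2), -3), -2), Pow(33, Rational(1, 2)))) = Mul(Pow(79, Rational(1, 2)), Add(Mul(Rational(-7, 2), -2), Pow(33, Rational(1, 2)))) = Mul(Pow(79, Rational(1, 2)), Add(7, Pow(33, Rational(1, 2))))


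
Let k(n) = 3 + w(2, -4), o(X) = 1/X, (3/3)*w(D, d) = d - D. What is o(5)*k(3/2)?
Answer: -⅗ ≈ -0.60000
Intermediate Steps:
w(D, d) = d - D
o(X) = 1/X
k(n) = -3 (k(n) = 3 + (-4 - 1*2) = 3 + (-4 - 2) = 3 - 6 = -3)
o(5)*k(3/2) = -3/5 = (⅕)*(-3) = -⅗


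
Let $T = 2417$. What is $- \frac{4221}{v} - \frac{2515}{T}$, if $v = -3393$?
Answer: $\frac{185418}{911209} \approx 0.20349$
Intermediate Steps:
$- \frac{4221}{v} - \frac{2515}{T} = - \frac{4221}{-3393} - \frac{2515}{2417} = \left(-4221\right) \left(- \frac{1}{3393}\right) - \frac{2515}{2417} = \frac{469}{377} - \frac{2515}{2417} = \frac{185418}{911209}$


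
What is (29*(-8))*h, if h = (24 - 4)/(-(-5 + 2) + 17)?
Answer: -232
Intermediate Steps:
h = 1 (h = 20/(-1*(-3) + 17) = 20/(3 + 17) = 20/20 = 20*(1/20) = 1)
(29*(-8))*h = (29*(-8))*1 = -232*1 = -232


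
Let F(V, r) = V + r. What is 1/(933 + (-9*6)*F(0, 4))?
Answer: 1/717 ≈ 0.0013947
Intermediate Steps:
1/(933 + (-9*6)*F(0, 4)) = 1/(933 + (-9*6)*(0 + 4)) = 1/(933 - 54*4) = 1/(933 - 216) = 1/717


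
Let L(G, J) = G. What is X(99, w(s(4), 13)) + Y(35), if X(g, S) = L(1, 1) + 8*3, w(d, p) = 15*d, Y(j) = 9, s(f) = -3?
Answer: 34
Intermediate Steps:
X(g, S) = 25 (X(g, S) = 1 + 8*3 = 1 + 24 = 25)
X(99, w(s(4), 13)) + Y(35) = 25 + 9 = 34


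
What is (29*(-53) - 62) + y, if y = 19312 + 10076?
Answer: 27789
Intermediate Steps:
y = 29388
(29*(-53) - 62) + y = (29*(-53) - 62) + 29388 = (-1537 - 62) + 29388 = -1599 + 29388 = 27789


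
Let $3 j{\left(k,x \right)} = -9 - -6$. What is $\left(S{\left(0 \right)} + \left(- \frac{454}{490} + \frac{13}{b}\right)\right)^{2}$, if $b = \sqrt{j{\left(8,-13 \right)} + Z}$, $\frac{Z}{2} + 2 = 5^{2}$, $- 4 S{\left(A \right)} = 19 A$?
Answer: $\frac{2492606}{540225} - \frac{5902 \sqrt{5}}{3675} \approx 1.0229$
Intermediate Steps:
$j{\left(k,x \right)} = -1$ ($j{\left(k,x \right)} = \frac{-9 - -6}{3} = \frac{-9 + 6}{3} = \frac{1}{3} \left(-3\right) = -1$)
$S{\left(A \right)} = - \frac{19 A}{4}$
$Z = 46$ ($Z = -4 + 2 \cdot 5^{2} = -4 + 2 \cdot 25 = -4 + 50 = 46$)
$b = 3 \sqrt{5}$ ($b = \sqrt{-1 + 46} = \sqrt{45} = 3 \sqrt{5} \approx 6.7082$)
$\left(S{\left(0 \right)} + \left(- \frac{454}{490} + \frac{13}{b}\right)\right)^{2} = \left(\left(- \frac{19}{4}\right) 0 + \left(- \frac{454}{490} + \frac{13}{3 \sqrt{5}}\right)\right)^{2} = \left(0 + \left(\left(-454\right) \frac{1}{490} + 13 \frac{\sqrt{5}}{15}\right)\right)^{2} = \left(0 - \left(\frac{227}{245} - \frac{13 \sqrt{5}}{15}\right)\right)^{2} = \left(- \frac{227}{245} + \frac{13 \sqrt{5}}{15}\right)^{2}$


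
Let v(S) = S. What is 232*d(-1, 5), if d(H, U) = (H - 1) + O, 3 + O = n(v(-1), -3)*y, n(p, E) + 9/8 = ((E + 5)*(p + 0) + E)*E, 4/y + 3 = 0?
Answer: -5452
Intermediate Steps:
y = -4/3 (y = 4/(-3 + 0) = 4/(-3) = 4*(-1/3) = -4/3 ≈ -1.3333)
n(p, E) = -9/8 + E*(E + p*(5 + E)) (n(p, E) = -9/8 + ((E + 5)*(p + 0) + E)*E = -9/8 + ((5 + E)*p + E)*E = -9/8 + (p*(5 + E) + E)*E = -9/8 + (E + p*(5 + E))*E = -9/8 + E*(E + p*(5 + E)))
O = -43/2 (O = -3 + (-9/8 + (-3)**2 - 1*(-3)**2 + 5*(-3)*(-1))*(-4/3) = -3 + (-9/8 + 9 - 1*9 + 15)*(-4/3) = -3 + (-9/8 + 9 - 9 + 15)*(-4/3) = -3 + (111/8)*(-4/3) = -3 - 37/2 = -43/2 ≈ -21.500)
d(H, U) = -45/2 + H (d(H, U) = (H - 1) - 43/2 = (-1 + H) - 43/2 = -45/2 + H)
232*d(-1, 5) = 232*(-45/2 - 1) = 232*(-47/2) = -5452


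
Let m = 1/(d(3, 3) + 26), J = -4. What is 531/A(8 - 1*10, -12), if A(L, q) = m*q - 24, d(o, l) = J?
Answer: -649/30 ≈ -21.633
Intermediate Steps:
d(o, l) = -4
m = 1/22 (m = 1/(-4 + 26) = 1/22 ≈ 0.045455)
A(L, q) = -24 + q/22 (A(L, q) = q/22 - 24 = -24 + q/22)
531/A(8 - 1*10, -12) = 531/(-24 + (1/22)*(-12)) = 531/(-24 - 6/11) = 531/(-270/11) = 531*(-11/270) = -649/30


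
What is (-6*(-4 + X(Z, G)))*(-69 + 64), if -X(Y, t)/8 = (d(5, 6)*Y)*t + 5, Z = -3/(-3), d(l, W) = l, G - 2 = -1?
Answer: -2520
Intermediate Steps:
G = 1 (G = 2 - 1 = 1)
Z = 1 (Z = -3*(-1/3) = 1)
X(Y, t) = -40 - 40*Y*t (X(Y, t) = -8*((5*Y)*t + 5) = -8*(5*Y*t + 5) = -8*(5 + 5*Y*t) = -40 - 40*Y*t)
(-6*(-4 + X(Z, G)))*(-69 + 64) = (-6*(-4 + (-40 - 40*1*1)))*(-69 + 64) = -6*(-4 + (-40 - 40))*(-5) = -6*(-4 - 80)*(-5) = -6*(-84)*(-5) = 504*(-5) = -2520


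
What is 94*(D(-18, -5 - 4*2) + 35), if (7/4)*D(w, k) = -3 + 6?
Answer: 24158/7 ≈ 3451.1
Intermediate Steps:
D(w, k) = 12/7 (D(w, k) = 4*(-3 + 6)/7 = (4/7)*3 = 12/7)
94*(D(-18, -5 - 4*2) + 35) = 94*(12/7 + 35) = 94*(257/7) = 24158/7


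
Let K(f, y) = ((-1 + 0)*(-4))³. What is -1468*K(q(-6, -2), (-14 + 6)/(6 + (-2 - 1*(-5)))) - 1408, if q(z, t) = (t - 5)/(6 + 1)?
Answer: -95360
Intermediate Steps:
q(z, t) = -5/7 + t/7 (q(z, t) = (-5 + t)/7 = (-5 + t)*(⅐) = -5/7 + t/7)
K(f, y) = 64 (K(f, y) = (-1*(-4))³ = 4³ = 64)
-1468*K(q(-6, -2), (-14 + 6)/(6 + (-2 - 1*(-5)))) - 1408 = -1468*64 - 1408 = -93952 - 1408 = -95360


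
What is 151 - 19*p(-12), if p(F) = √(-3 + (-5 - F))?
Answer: 113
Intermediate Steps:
p(F) = √(-8 - F)
151 - 19*p(-12) = 151 - 19*√(-8 - 1*(-12)) = 151 - 19*√(-8 + 12) = 151 - 19*√4 = 151 - 19*2 = 151 - 38 = 113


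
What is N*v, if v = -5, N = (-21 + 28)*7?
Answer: -245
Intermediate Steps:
N = 49 (N = 7*7 = 49)
N*v = 49*(-5) = -245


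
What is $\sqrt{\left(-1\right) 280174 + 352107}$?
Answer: $\sqrt{71933} \approx 268.2$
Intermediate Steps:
$\sqrt{\left(-1\right) 280174 + 352107} = \sqrt{-280174 + 352107} = \sqrt{71933}$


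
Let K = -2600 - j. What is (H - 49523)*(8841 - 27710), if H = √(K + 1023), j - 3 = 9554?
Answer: 934449487 - 18869*I*√11134 ≈ 9.3445e+8 - 1.991e+6*I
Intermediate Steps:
j = 9557 (j = 3 + 9554 = 9557)
K = -12157 (K = -2600 - 1*9557 = -2600 - 9557 = -12157)
H = I*√11134 (H = √(-12157 + 1023) = √(-11134) = I*√11134 ≈ 105.52*I)
(H - 49523)*(8841 - 27710) = (I*√11134 - 49523)*(8841 - 27710) = (-49523 + I*√11134)*(-18869) = 934449487 - 18869*I*√11134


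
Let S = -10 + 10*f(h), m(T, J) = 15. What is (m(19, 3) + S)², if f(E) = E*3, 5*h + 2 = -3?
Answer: 625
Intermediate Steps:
h = -1 (h = -⅖ + (⅕)*(-3) = -⅖ - ⅗ = -1)
f(E) = 3*E
S = -40 (S = -10 + 10*(3*(-1)) = -10 + 10*(-3) = -10 - 30 = -40)
(m(19, 3) + S)² = (15 - 40)² = (-25)² = 625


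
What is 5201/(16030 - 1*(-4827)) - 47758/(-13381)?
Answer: 1065683187/279087517 ≈ 3.8185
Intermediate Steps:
5201/(16030 - 1*(-4827)) - 47758/(-13381) = 5201/(16030 + 4827) - 47758*(-1/13381) = 5201/20857 + 47758/13381 = 1065683187/279087517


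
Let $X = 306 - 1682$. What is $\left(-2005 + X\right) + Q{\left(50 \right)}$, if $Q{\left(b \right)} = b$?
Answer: $-3331$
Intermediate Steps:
$X = -1376$
$\left(-2005 + X\right) + Q{\left(50 \right)} = \left(-2005 - 1376\right) + 50 = -3381 + 50 = -3331$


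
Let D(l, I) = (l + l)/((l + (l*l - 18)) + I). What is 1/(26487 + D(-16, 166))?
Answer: 97/2569231 ≈ 3.7754e-5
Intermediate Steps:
D(l, I) = 2*l/(-18 + I + l + l**2) (D(l, I) = (2*l)/((l + (l**2 - 18)) + I) = (2*l)/((l + (-18 + l**2)) + I) = (2*l)/((-18 + l + l**2) + I) = (2*l)/(-18 + I + l + l**2) = 2*l/(-18 + I + l + l**2))
1/(26487 + D(-16, 166)) = 1/(26487 + 2*(-16)/(-18 + 166 - 16 + (-16)**2)) = 1/(26487 + 2*(-16)/(-18 + 166 - 16 + 256)) = 1/(26487 + 2*(-16)/388) = 1/(26487 + 2*(-16)*(1/388)) = 1/(26487 - 8/97) = 1/(2569231/97) = 97/2569231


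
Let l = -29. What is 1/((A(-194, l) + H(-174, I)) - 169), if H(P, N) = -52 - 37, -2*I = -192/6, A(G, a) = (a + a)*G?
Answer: 1/10994 ≈ 9.0959e-5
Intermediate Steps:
A(G, a) = 2*G*a (A(G, a) = (2*a)*G = 2*G*a)
I = 16 (I = -(-96)/6 = -½*(-32) = 16)
H(P, N) = -89
1/((A(-194, l) + H(-174, I)) - 169) = 1/((2*(-194)*(-29) - 89) - 169) = 1/((11252 - 89) - 169) = 1/(11163 - 169) = 1/10994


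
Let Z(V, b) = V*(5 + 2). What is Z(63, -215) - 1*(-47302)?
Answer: 47743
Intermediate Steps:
Z(V, b) = 7*V (Z(V, b) = V*7 = 7*V)
Z(63, -215) - 1*(-47302) = 7*63 - 1*(-47302) = 441 + 47302 = 47743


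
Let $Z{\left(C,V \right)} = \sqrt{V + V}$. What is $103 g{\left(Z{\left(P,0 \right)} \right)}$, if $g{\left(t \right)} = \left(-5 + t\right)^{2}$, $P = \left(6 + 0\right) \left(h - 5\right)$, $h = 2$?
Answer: $2575$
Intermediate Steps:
$P = -18$ ($P = \left(6 + 0\right) \left(2 - 5\right) = 6 \left(-3\right) = -18$)
$Z{\left(C,V \right)} = \sqrt{2} \sqrt{V}$ ($Z{\left(C,V \right)} = \sqrt{2 V} = \sqrt{2} \sqrt{V}$)
$103 g{\left(Z{\left(P,0 \right)} \right)} = 103 \left(-5 + \sqrt{2} \sqrt{0}\right)^{2} = 103 \left(-5 + \sqrt{2} \cdot 0\right)^{2} = 103 \left(-5 + 0\right)^{2} = 103 \left(-5\right)^{2} = 103 \cdot 25 = 2575$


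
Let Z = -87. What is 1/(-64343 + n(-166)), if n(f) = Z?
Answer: -1/64430 ≈ -1.5521e-5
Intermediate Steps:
n(f) = -87
1/(-64343 + n(-166)) = 1/(-64343 - 87) = 1/(-64430) = -1/64430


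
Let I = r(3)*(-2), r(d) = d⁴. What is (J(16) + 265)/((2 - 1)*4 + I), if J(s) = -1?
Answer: -132/79 ≈ -1.6709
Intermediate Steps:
I = -162 (I = 3⁴*(-2) = 81*(-2) = -162)
(J(16) + 265)/((2 - 1)*4 + I) = (-1 + 265)/((2 - 1)*4 - 162) = 264/(1*4 - 162) = 264/(4 - 162) = 264/(-158) = 264*(-1/158) = -132/79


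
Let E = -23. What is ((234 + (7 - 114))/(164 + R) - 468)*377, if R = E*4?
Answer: -12655513/72 ≈ -1.7577e+5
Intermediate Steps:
R = -92 (R = -23*4 = -92)
((234 + (7 - 114))/(164 + R) - 468)*377 = ((234 + (7 - 114))/(164 - 92) - 468)*377 = ((234 - 107)/72 - 468)*377 = (127*(1/72) - 468)*377 = (127/72 - 468)*377 = -33569/72*377 = -12655513/72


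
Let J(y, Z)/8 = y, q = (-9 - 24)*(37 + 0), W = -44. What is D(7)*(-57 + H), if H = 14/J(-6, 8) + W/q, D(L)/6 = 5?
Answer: -254215/148 ≈ -1717.7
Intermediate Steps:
q = -1221 (q = -33*37 = -1221)
D(L) = 30 (D(L) = 6*5 = 30)
J(y, Z) = 8*y
H = -227/888 (H = 14/((8*(-6))) - 44/(-1221) = 14/(-48) - 44*(-1/1221) = 14*(-1/48) + 4/111 = -7/24 + 4/111 = -227/888 ≈ -0.25563)
D(7)*(-57 + H) = 30*(-57 - 227/888) = 30*(-50843/888) = -254215/148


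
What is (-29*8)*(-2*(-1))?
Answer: -464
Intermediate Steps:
(-29*8)*(-2*(-1)) = -232*2 = -464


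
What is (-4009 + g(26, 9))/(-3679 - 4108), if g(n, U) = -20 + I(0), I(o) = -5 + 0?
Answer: 4034/7787 ≈ 0.51804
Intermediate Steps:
I(o) = -5
g(n, U) = -25 (g(n, U) = -20 - 5 = -25)
(-4009 + g(26, 9))/(-3679 - 4108) = (-4009 - 25)/(-3679 - 4108) = -4034/(-7787) = -4034*(-1/7787) = 4034/7787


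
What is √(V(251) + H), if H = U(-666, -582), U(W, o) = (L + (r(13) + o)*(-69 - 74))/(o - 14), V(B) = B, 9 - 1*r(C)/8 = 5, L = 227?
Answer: √10537131/298 ≈ 10.893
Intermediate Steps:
r(C) = 32 (r(C) = 72 - 8*5 = 72 - 40 = 32)
U(W, o) = (-4349 - 143*o)/(-14 + o) (U(W, o) = (227 + (32 + o)*(-69 - 74))/(o - 14) = (227 + (32 + o)*(-143))/(-14 + o) = (227 + (-4576 - 143*o))/(-14 + o) = (-4349 - 143*o)/(-14 + o))
H = -78877/596 (H = (-4349 - 143*(-582))/(-14 - 582) = (-4349 + 83226)/(-596) = -1/596*78877 = -78877/596 ≈ -132.34)
√(V(251) + H) = √(251 - 78877/596) = √(70719/596) = √10537131/298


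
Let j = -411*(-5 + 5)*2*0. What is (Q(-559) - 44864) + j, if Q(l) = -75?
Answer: -44939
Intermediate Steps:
j = 0 (j = -411*0*2*0 = -0*0 = -411*0 = 0)
(Q(-559) - 44864) + j = (-75 - 44864) + 0 = -44939 + 0 = -44939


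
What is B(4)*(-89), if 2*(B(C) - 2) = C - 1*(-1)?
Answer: -801/2 ≈ -400.50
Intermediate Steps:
B(C) = 5/2 + C/2 (B(C) = 2 + (C - 1*(-1))/2 = 2 + (C + 1)/2 = 2 + (1 + C)/2 = 2 + (½ + C/2) = 5/2 + C/2)
B(4)*(-89) = (5/2 + (½)*4)*(-89) = (5/2 + 2)*(-89) = (9/2)*(-89) = -801/2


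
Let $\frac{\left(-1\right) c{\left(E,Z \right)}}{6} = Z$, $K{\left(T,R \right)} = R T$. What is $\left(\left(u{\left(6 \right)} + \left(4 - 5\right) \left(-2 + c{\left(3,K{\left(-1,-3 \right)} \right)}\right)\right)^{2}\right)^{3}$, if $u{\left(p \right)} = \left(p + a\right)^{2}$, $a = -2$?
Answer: $2176782336$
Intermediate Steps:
$c{\left(E,Z \right)} = - 6 Z$
$u{\left(p \right)} = \left(-2 + p\right)^{2}$ ($u{\left(p \right)} = \left(p - 2\right)^{2} = \left(-2 + p\right)^{2}$)
$\left(\left(u{\left(6 \right)} + \left(4 - 5\right) \left(-2 + c{\left(3,K{\left(-1,-3 \right)} \right)}\right)\right)^{2}\right)^{3} = \left(\left(\left(-2 + 6\right)^{2} + \left(4 - 5\right) \left(-2 - 6 \left(\left(-3\right) \left(-1\right)\right)\right)\right)^{2}\right)^{3} = \left(\left(4^{2} - \left(-2 - 18\right)\right)^{2}\right)^{3} = \left(\left(16 - \left(-2 - 18\right)\right)^{2}\right)^{3} = \left(\left(16 - -20\right)^{2}\right)^{3} = \left(\left(16 + 20\right)^{2}\right)^{3} = \left(36^{2}\right)^{3} = 1296^{3} = 2176782336$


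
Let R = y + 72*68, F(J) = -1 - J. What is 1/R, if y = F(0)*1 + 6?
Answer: 1/4901 ≈ 0.00020404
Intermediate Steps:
y = 5 (y = (-1 - 1*0)*1 + 6 = (-1 + 0)*1 + 6 = -1*1 + 6 = -1 + 6 = 5)
R = 4901 (R = 5 + 72*68 = 5 + 4896 = 4901)
1/R = 1/4901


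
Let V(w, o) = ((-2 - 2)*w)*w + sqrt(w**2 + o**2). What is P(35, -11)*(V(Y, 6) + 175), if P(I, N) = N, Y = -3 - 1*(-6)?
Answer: -1529 - 33*sqrt(5) ≈ -1602.8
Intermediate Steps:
Y = 3 (Y = -3 + 6 = 3)
V(w, o) = sqrt(o**2 + w**2) - 4*w**2 (V(w, o) = (-4*w)*w + sqrt(o**2 + w**2) = -4*w**2 + sqrt(o**2 + w**2) = sqrt(o**2 + w**2) - 4*w**2)
P(35, -11)*(V(Y, 6) + 175) = -11*((sqrt(6**2 + 3**2) - 4*3**2) + 175) = -11*((sqrt(36 + 9) - 4*9) + 175) = -11*((sqrt(45) - 36) + 175) = -11*((3*sqrt(5) - 36) + 175) = -11*((-36 + 3*sqrt(5)) + 175) = -11*(139 + 3*sqrt(5)) = -1529 - 33*sqrt(5)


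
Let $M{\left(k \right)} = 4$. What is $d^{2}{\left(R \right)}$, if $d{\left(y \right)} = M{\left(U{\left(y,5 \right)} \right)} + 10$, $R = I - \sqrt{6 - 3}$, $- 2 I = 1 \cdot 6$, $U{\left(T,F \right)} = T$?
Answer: $196$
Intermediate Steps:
$I = -3$ ($I = - \frac{1 \cdot 6}{2} = \left(- \frac{1}{2}\right) 6 = -3$)
$R = -3 - \sqrt{3}$ ($R = -3 - \sqrt{6 - 3} = -3 - \sqrt{3} \approx -4.732$)
$d{\left(y \right)} = 14$ ($d{\left(y \right)} = 4 + 10 = 14$)
$d^{2}{\left(R \right)} = 14^{2} = 196$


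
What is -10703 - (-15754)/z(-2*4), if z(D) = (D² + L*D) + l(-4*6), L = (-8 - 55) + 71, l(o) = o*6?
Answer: -778493/72 ≈ -10812.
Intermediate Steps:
l(o) = 6*o
L = 8 (L = -63 + 71 = 8)
z(D) = -144 + D² + 8*D (z(D) = (D² + 8*D) + 6*(-4*6) = (D² + 8*D) + 6*(-24) = (D² + 8*D) - 144 = -144 + D² + 8*D)
-10703 - (-15754)/z(-2*4) = -10703 - (-15754)/(-144 + (-2*4)² + 8*(-2*4)) = -10703 - (-15754)/(-144 + (-8)² + 8*(-8)) = -10703 - (-15754)/(-144 + 64 - 64) = -10703 - (-15754)/(-144) = -10703 - (-15754)*(-1)/144 = -10703 - 1*7877/72 = -10703 - 7877/72 = -778493/72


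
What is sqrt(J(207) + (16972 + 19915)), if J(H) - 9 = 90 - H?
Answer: sqrt(36779) ≈ 191.78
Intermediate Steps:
J(H) = 99 - H (J(H) = 9 + (90 - H) = 99 - H)
sqrt(J(207) + (16972 + 19915)) = sqrt((99 - 1*207) + (16972 + 19915)) = sqrt((99 - 207) + 36887) = sqrt(-108 + 36887) = sqrt(36779)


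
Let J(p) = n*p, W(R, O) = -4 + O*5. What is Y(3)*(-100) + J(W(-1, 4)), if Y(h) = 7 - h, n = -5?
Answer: -480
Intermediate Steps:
W(R, O) = -4 + 5*O
J(p) = -5*p
Y(3)*(-100) + J(W(-1, 4)) = (7 - 1*3)*(-100) - 5*(-4 + 5*4) = (7 - 3)*(-100) - 5*(-4 + 20) = 4*(-100) - 5*16 = -400 - 80 = -480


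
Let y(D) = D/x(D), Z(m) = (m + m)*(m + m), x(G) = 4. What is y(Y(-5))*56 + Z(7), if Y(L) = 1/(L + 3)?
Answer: 189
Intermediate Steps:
Y(L) = 1/(3 + L)
Z(m) = 4*m² (Z(m) = (2*m)*(2*m) = 4*m²)
y(D) = D/4
y(Y(-5))*56 + Z(7) = (1/(4*(3 - 5)))*56 + 4*7² = ((¼)/(-2))*56 + 4*49 = ((¼)*(-½))*56 + 196 = -⅛*56 + 196 = -7 + 196 = 189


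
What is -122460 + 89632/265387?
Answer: -32499202388/265387 ≈ -1.2246e+5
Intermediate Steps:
-122460 + 89632/265387 = -32499202388/265387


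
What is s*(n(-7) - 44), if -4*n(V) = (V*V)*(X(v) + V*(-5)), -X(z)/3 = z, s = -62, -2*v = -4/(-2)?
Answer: 31589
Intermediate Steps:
v = -1 (v = -(-2)/(-2) = -(-2)*(-1)/2 = -½*2 = -1)
X(z) = -3*z
n(V) = -V²*(3 - 5*V)/4 (n(V) = -V*V*(-3*(-1) + V*(-5))/4 = -V²*(3 - 5*V)/4)
s*(n(-7) - 44) = -62*((¼)*(-7)²*(-3 + 5*(-7)) - 44) = -62*((¼)*49*(-3 - 35) - 44) = -62*((¼)*49*(-38) - 44) = -62*(-931/2 - 44) = -62*(-1019/2) = 31589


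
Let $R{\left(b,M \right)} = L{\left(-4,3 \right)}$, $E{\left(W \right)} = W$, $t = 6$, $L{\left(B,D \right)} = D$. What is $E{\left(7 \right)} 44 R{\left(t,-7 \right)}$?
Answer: $924$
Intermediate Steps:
$R{\left(b,M \right)} = 3$
$E{\left(7 \right)} 44 R{\left(t,-7 \right)} = 7 \cdot 44 \cdot 3 = 308 \cdot 3 = 924$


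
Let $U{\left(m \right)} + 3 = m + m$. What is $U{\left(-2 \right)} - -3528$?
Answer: $3521$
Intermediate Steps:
$U{\left(m \right)} = -3 + 2 m$ ($U{\left(m \right)} = -3 + \left(m + m\right) = -3 + 2 m$)
$U{\left(-2 \right)} - -3528 = \left(-3 + 2 \left(-2\right)\right) - -3528 = \left(-3 - 4\right) + 3528 = -7 + 3528 = 3521$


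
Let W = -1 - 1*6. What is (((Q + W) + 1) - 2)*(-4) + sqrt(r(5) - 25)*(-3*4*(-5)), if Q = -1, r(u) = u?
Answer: 36 + 120*I*sqrt(5) ≈ 36.0 + 268.33*I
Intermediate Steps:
W = -7 (W = -1 - 6 = -7)
(((Q + W) + 1) - 2)*(-4) + sqrt(r(5) - 25)*(-3*4*(-5)) = (((-1 - 7) + 1) - 2)*(-4) + sqrt(5 - 25)*(-3*4*(-5)) = ((-8 + 1) - 2)*(-4) + sqrt(-20)*(-12*(-5)) = (-7 - 2)*(-4) + (2*I*sqrt(5))*60 = -9*(-4) + 120*I*sqrt(5) = 36 + 120*I*sqrt(5)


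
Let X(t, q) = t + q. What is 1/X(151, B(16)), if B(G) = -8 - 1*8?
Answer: 1/135 ≈ 0.0074074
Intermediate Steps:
B(G) = -16 (B(G) = -8 - 8 = -16)
X(t, q) = q + t
1/X(151, B(16)) = 1/(-16 + 151) = 1/135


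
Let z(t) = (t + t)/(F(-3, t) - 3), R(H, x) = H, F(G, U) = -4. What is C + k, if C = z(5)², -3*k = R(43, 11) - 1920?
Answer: 92273/147 ≈ 627.71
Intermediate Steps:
z(t) = -2*t/7 (z(t) = (t + t)/(-4 - 3) = (2*t)/(-7) = (2*t)*(-⅐) = -2*t/7)
k = 1877/3 (k = -(43 - 1920)/3 = -⅓*(-1877) = 1877/3 ≈ 625.67)
C = 100/49 (C = (-2/7*5)² = (-10/7)² = 100/49 ≈ 2.0408)
C + k = 100/49 + 1877/3 = 92273/147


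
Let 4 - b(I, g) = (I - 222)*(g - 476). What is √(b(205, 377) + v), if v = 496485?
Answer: √494806 ≈ 703.42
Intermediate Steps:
b(I, g) = 4 - (-476 + g)*(-222 + I) (b(I, g) = 4 - (I - 222)*(g - 476) = 4 - (-222 + I)*(-476 + g) = 4 - (-476 + g)*(-222 + I))
√(b(205, 377) + v) = √((-105668 + 222*377 + 476*205 - 1*205*377) + 496485) = √((-105668 + 83694 + 97580 - 77285) + 496485) = √(-1679 + 496485) = √494806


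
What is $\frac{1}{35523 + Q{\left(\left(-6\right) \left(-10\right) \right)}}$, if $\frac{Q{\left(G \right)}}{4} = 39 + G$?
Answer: $\frac{1}{35919} \approx 2.784 \cdot 10^{-5}$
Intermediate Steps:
$Q{\left(G \right)} = 156 + 4 G$ ($Q{\left(G \right)} = 4 \left(39 + G\right) = 156 + 4 G$)
$\frac{1}{35523 + Q{\left(\left(-6\right) \left(-10\right) \right)}} = \frac{1}{35523 + \left(156 + 4 \left(\left(-6\right) \left(-10\right)\right)\right)} = \frac{1}{35523 + \left(156 + 4 \cdot 60\right)} = \frac{1}{35523 + \left(156 + 240\right)} = \frac{1}{35523 + 396} = \frac{1}{35919}$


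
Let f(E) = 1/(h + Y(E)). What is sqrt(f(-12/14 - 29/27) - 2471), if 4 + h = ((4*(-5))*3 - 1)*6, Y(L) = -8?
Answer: I*sqrt(39229638)/126 ≈ 49.709*I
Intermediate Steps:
h = -370 (h = -4 + ((4*(-5))*3 - 1)*6 = -4 + (-20*3 - 1)*6 = -4 + (-60 - 1)*6 = -4 - 61*6 = -4 - 366 = -370)
f(E) = -1/378 (f(E) = 1/(-370 - 8) = 1/(-378) = -1/378)
sqrt(f(-12/14 - 29/27) - 2471) = sqrt(-1/378 - 2471) = sqrt(-934039/378) = I*sqrt(39229638)/126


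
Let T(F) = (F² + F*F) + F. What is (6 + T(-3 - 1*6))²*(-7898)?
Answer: -199669338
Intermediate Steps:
T(F) = F + 2*F² (T(F) = (F² + F²) + F = 2*F² + F = F + 2*F²)
(6 + T(-3 - 1*6))²*(-7898) = (6 + (-3 - 1*6)*(1 + 2*(-3 - 1*6)))²*(-7898) = (6 + (-3 - 6)*(1 + 2*(-3 - 6)))²*(-7898) = (6 - 9*(1 + 2*(-9)))²*(-7898) = (6 - 9*(1 - 18))²*(-7898) = (6 - 9*(-17))²*(-7898) = (6 + 153)²*(-7898) = 159²*(-7898) = 25281*(-7898) = -199669338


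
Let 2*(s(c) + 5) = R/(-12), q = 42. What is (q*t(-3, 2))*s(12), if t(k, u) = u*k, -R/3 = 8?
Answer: 1008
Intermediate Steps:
R = -24 (R = -3*8 = -24)
s(c) = -4 (s(c) = -5 + (-24/(-12))/2 = -5 + (-24*(-1/12))/2 = -5 + (½)*2 = -5 + 1 = -4)
t(k, u) = k*u
(q*t(-3, 2))*s(12) = (42*(-3*2))*(-4) = (42*(-6))*(-4) = -252*(-4) = 1008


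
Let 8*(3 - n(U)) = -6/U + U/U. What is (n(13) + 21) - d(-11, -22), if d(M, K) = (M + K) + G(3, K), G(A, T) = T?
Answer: 8209/104 ≈ 78.933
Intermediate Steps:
d(M, K) = M + 2*K (d(M, K) = (M + K) + K = (K + M) + K = M + 2*K)
n(U) = 23/8 + 3/(4*U) (n(U) = 3 - (-6/U + U/U)/8 = 3 - (-6/U + 1)/8 = 3 - (1 - 6/U)/8 = 3 + (-⅛ + 3/(4*U)) = 23/8 + 3/(4*U))
(n(13) + 21) - d(-11, -22) = ((⅛)*(6 + 23*13)/13 + 21) - (-11 + 2*(-22)) = ((⅛)*(1/13)*(6 + 299) + 21) - (-11 - 44) = ((⅛)*(1/13)*305 + 21) - 1*(-55) = (305/104 + 21) + 55 = 2489/104 + 55 = 8209/104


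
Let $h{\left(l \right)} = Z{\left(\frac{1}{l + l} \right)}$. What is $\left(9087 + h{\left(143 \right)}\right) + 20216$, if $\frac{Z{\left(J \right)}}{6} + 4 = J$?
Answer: $\frac{4186900}{143} \approx 29279.0$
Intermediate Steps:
$Z{\left(J \right)} = -24 + 6 J$
$h{\left(l \right)} = -24 + \frac{3}{l}$ ($h{\left(l \right)} = -24 + \frac{6}{l + l} = -24 + \frac{6}{2 l} = -24 + 6 \frac{1}{2 l} = -24 + \frac{3}{l}$)
$\left(9087 + h{\left(143 \right)}\right) + 20216 = \left(9087 - \left(24 - \frac{3}{143}\right)\right) + 20216 = \left(9087 + \left(-24 + 3 \cdot \frac{1}{143}\right)\right) + 20216 = \left(9087 + \left(-24 + \frac{3}{143}\right)\right) + 20216 = \left(9087 - \frac{3429}{143}\right) + 20216 = \frac{1296012}{143} + 20216 = \frac{4186900}{143}$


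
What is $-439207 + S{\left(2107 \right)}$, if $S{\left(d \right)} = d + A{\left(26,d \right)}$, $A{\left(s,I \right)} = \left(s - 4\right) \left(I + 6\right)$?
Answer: $-390614$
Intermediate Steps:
$A{\left(s,I \right)} = \left(-4 + s\right) \left(6 + I\right)$
$S{\left(d \right)} = 132 + 23 d$ ($S{\left(d \right)} = d + \left(-24 - 4 d + 6 \cdot 26 + d 26\right) = d + \left(-24 - 4 d + 156 + 26 d\right) = d + \left(132 + 22 d\right) = 132 + 23 d$)
$-439207 + S{\left(2107 \right)} = -439207 + \left(132 + 23 \cdot 2107\right) = -439207 + \left(132 + 48461\right) = -439207 + 48593 = -390614$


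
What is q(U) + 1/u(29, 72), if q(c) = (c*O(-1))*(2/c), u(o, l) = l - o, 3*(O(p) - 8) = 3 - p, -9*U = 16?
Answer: 2411/129 ≈ 18.690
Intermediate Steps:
U = -16/9 (U = -⅑*16 = -16/9 ≈ -1.7778)
O(p) = 9 - p/3 (O(p) = 8 + (3 - p)/3 = 8 + (1 - p/3) = 9 - p/3)
q(c) = 56/3 (q(c) = (c*(9 - ⅓*(-1)))*(2/c) = (c*(9 + ⅓))*(2/c) = (c*(28/3))*(2/c) = (28*c/3)*(2/c) = 56/3)
q(U) + 1/u(29, 72) = 56/3 + 1/(72 - 1*29) = 56/3 + 1/(72 - 29) = 56/3 + 1/43 = 2411/129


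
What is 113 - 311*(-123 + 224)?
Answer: -31298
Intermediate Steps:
113 - 311*(-123 + 224) = 113 - 311*101 = 113 - 31411 = -31298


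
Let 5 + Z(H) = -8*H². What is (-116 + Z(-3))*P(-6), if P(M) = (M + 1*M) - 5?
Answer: 3281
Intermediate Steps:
Z(H) = -5 - 8*H²
P(M) = -5 + 2*M (P(M) = (M + M) - 5 = 2*M - 5 = -5 + 2*M)
(-116 + Z(-3))*P(-6) = (-116 + (-5 - 8*(-3)²))*(-5 + 2*(-6)) = (-116 + (-5 - 8*9))*(-5 - 12) = (-116 + (-5 - 72))*(-17) = (-116 - 77)*(-17) = -193*(-17) = 3281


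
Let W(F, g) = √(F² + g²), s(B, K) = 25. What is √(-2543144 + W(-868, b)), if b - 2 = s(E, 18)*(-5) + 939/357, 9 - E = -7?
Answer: 2*√(-9003365546 + 119*√679650890)/119 ≈ 1594.4*I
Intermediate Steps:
E = 16 (E = 9 - 1*(-7) = 9 + 7 = 16)
b = -14324/119 (b = 2 + (25*(-5) + 939/357) = 2 + (-125 + 939*(1/357)) = 2 + (-125 + 313/119) = 2 - 14562/119 = -14324/119 ≈ -120.37)
√(-2543144 + W(-868, b)) = √(-2543144 + √((-868)² + (-14324/119)²)) = √(-2543144 + √(753424 + 205176976/14161)) = √(-2543144 + √(10874414240/14161)) = √(-2543144 + 4*√679650890/119)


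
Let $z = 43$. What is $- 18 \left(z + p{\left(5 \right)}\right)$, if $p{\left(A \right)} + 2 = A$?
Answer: $-828$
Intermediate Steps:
$p{\left(A \right)} = -2 + A$
$- 18 \left(z + p{\left(5 \right)}\right) = - 18 \left(43 + \left(-2 + 5\right)\right) = - 18 \left(43 + 3\right) = \left(-18\right) 46 = -828$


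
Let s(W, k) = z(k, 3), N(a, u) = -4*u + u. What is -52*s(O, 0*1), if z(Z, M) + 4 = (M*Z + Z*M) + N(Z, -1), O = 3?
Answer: 52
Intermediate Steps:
N(a, u) = -3*u
z(Z, M) = -1 + 2*M*Z (z(Z, M) = -4 + ((M*Z + Z*M) - 3*(-1)) = -4 + ((M*Z + M*Z) + 3) = -4 + (2*M*Z + 3) = -4 + (3 + 2*M*Z) = -1 + 2*M*Z)
s(W, k) = -1 + 6*k (s(W, k) = -1 + 2*3*k = -1 + 6*k)
-52*s(O, 0*1) = -52*(-1 + 6*(0*1)) = -52*(-1 + 6*0) = -52*(-1 + 0) = -52*(-1) = 52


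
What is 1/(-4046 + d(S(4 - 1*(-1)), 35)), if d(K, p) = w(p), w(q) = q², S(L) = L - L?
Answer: -1/2821 ≈ -0.00035448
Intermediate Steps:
S(L) = 0
d(K, p) = p²
1/(-4046 + d(S(4 - 1*(-1)), 35)) = 1/(-4046 + 35²) = 1/(-4046 + 1225) = 1/(-2821) = -1/2821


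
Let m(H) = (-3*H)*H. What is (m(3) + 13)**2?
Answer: 196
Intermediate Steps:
m(H) = -3*H**2
(m(3) + 13)**2 = (-3*3**2 + 13)**2 = (-3*9 + 13)**2 = (-27 + 13)**2 = (-14)**2 = 196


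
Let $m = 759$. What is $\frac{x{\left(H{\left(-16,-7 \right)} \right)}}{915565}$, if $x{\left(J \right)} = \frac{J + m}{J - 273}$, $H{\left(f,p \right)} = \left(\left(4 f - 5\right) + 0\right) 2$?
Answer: $- \frac{207}{125432405} \approx -1.6503 \cdot 10^{-6}$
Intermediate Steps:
$H{\left(f,p \right)} = -10 + 8 f$ ($H{\left(f,p \right)} = \left(\left(-5 + 4 f\right) + 0\right) 2 = \left(-5 + 4 f\right) 2 = -10 + 8 f$)
$x{\left(J \right)} = \frac{759 + J}{-273 + J}$ ($x{\left(J \right)} = \frac{J + 759}{J - 273} = \frac{759 + J}{-273 + J}$)
$\frac{x{\left(H{\left(-16,-7 \right)} \right)}}{915565} = \frac{\frac{1}{-273 + \left(-10 + 8 \left(-16\right)\right)} \left(759 + \left(-10 + 8 \left(-16\right)\right)\right)}{915565} = \frac{759 - 138}{-273 - 138} \cdot \frac{1}{915565} = \frac{1}{-411} \cdot 621 \cdot \frac{1}{915565} = \left(- \frac{1}{411}\right) 621 \cdot \frac{1}{915565} = \left(- \frac{207}{137}\right) \frac{1}{915565} = - \frac{207}{125432405}$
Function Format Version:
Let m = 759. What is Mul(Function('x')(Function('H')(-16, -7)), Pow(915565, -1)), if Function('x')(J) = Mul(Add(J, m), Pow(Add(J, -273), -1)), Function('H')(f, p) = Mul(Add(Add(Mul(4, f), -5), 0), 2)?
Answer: Rational(-207, 125432405) ≈ -1.6503e-6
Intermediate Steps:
Function('H')(f, p) = Add(-10, Mul(8, f)) (Function('H')(f, p) = Mul(Add(Add(-5, Mul(4, f)), 0), 2) = Mul(Add(-5, Mul(4, f)), 2) = Add(-10, Mul(8, f)))
Function('x')(J) = Mul(Pow(Add(-273, J), -1), Add(759, J)) (Function('x')(J) = Mul(Add(J, 759), Pow(Add(J, -273), -1)) = Mul(Add(759, J), Pow(Add(-273, J), -1)) = Mul(Pow(Add(-273, J), -1), Add(759, J)))
Mul(Function('x')(Function('H')(-16, -7)), Pow(915565, -1)) = Mul(Mul(Pow(Add(-273, Add(-10, Mul(8, -16))), -1), Add(759, Add(-10, Mul(8, -16)))), Pow(915565, -1)) = Mul(Mul(Pow(Add(-273, Add(-10, -128)), -1), Add(759, Add(-10, -128))), Rational(1, 915565)) = Mul(Mul(Pow(Add(-273, -138), -1), Add(759, -138)), Rational(1, 915565)) = Mul(Mul(Pow(-411, -1), 621), Rational(1, 915565)) = Mul(Mul(Rational(-1, 411), 621), Rational(1, 915565)) = Mul(Rational(-207, 137), Rational(1, 915565)) = Rational(-207, 125432405)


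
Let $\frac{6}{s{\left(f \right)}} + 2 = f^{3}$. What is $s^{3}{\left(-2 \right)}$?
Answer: $- \frac{27}{125} \approx -0.216$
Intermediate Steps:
$s{\left(f \right)} = \frac{6}{-2 + f^{3}}$
$s^{3}{\left(-2 \right)} = \left(\frac{6}{-2 + \left(-2\right)^{3}}\right)^{3} = \left(\frac{6}{-2 - 8}\right)^{3} = \left(\frac{6}{-10}\right)^{3} = \left(6 \left(- \frac{1}{10}\right)\right)^{3} = \left(- \frac{3}{5}\right)^{3} = - \frac{27}{125}$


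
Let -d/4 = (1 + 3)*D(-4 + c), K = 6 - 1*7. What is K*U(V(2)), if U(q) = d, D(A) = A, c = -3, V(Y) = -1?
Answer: -112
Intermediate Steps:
K = -1 (K = 6 - 7 = -1)
d = 112 (d = -4*(1 + 3)*(-4 - 3) = -16*(-7) = -4*(-28) = 112)
U(q) = 112
K*U(V(2)) = -1*112 = -112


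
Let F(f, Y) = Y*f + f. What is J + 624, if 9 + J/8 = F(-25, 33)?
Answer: -6248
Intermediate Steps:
F(f, Y) = f + Y*f
J = -6872 (J = -72 + 8*(-25*(1 + 33)) = -72 + 8*(-25*34) = -72 + 8*(-850) = -72 - 6800 = -6872)
J + 624 = -6872 + 624 = -6248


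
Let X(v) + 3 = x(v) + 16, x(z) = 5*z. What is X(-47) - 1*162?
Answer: -384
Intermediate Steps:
X(v) = 13 + 5*v (X(v) = -3 + (5*v + 16) = -3 + (16 + 5*v) = 13 + 5*v)
X(-47) - 1*162 = (13 + 5*(-47)) - 1*162 = (13 - 235) - 162 = -222 - 162 = -384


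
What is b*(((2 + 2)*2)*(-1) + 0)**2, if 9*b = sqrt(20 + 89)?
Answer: 64*sqrt(109)/9 ≈ 74.242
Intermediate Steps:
b = sqrt(109)/9 (b = sqrt(20 + 89)/9 = sqrt(109)/9 ≈ 1.1600)
b*(((2 + 2)*2)*(-1) + 0)**2 = (sqrt(109)/9)*(((2 + 2)*2)*(-1) + 0)**2 = (sqrt(109)/9)*((4*2)*(-1) + 0)**2 = (sqrt(109)/9)*(8*(-1) + 0)**2 = (sqrt(109)/9)*(-8 + 0)**2 = (sqrt(109)/9)*(-8)**2 = (sqrt(109)/9)*64 = 64*sqrt(109)/9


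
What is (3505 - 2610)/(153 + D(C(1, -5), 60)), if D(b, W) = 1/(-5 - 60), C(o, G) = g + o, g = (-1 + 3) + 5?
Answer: 58175/9944 ≈ 5.8503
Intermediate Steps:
g = 7 (g = 2 + 5 = 7)
C(o, G) = 7 + o
D(b, W) = -1/65 (D(b, W) = 1/(-65) = -1/65)
(3505 - 2610)/(153 + D(C(1, -5), 60)) = (3505 - 2610)/(153 - 1/65) = 895/(9944/65) = 895*(65/9944) = 58175/9944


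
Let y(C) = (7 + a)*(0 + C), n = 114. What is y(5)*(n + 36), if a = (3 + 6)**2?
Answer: 66000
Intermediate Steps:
a = 81 (a = 9**2 = 81)
y(C) = 88*C (y(C) = (7 + 81)*(0 + C) = 88*C)
y(5)*(n + 36) = (88*5)*(114 + 36) = 440*150 = 66000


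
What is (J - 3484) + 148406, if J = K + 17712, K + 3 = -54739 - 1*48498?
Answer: 59394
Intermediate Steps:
K = -103240 (K = -3 + (-54739 - 1*48498) = -3 + (-54739 - 48498) = -3 - 103237 = -103240)
J = -85528 (J = -103240 + 17712 = -85528)
(J - 3484) + 148406 = (-85528 - 3484) + 148406 = -89012 + 148406 = 59394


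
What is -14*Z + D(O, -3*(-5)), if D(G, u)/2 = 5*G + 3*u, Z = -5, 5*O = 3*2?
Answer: 172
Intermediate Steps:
O = 6/5 (O = (3*2)/5 = (⅕)*6 = 6/5 ≈ 1.2000)
D(G, u) = 6*u + 10*G (D(G, u) = 2*(5*G + 3*u) = 2*(3*u + 5*G) = 6*u + 10*G)
-14*Z + D(O, -3*(-5)) = -14*(-5) + (6*(-3*(-5)) + 10*(6/5)) = 70 + (6*15 + 12) = 70 + (90 + 12) = 70 + 102 = 172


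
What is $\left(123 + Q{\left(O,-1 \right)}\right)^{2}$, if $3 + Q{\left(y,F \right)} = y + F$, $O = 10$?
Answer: $16641$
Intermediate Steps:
$Q{\left(y,F \right)} = -3 + F + y$ ($Q{\left(y,F \right)} = -3 + \left(y + F\right) = -3 + \left(F + y\right) = -3 + F + y$)
$\left(123 + Q{\left(O,-1 \right)}\right)^{2} = \left(123 - -6\right)^{2} = \left(123 + 6\right)^{2} = 129^{2} = 16641$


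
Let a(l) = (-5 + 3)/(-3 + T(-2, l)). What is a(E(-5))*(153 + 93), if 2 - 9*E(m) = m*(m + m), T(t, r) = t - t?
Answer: 164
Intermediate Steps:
T(t, r) = 0
E(m) = 2/9 - 2*m²/9 (E(m) = 2/9 - m*(m + m)/9 = 2/9 - m*2*m/9 = 2/9 - 2*m²/9)
a(l) = ⅔ (a(l) = (-5 + 3)/(-3 + 0) = -2/(-3) = -2*(-⅓) = ⅔)
a(E(-5))*(153 + 93) = 2*(153 + 93)/3 = (⅔)*246 = 164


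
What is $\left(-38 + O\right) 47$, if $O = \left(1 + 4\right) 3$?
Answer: $-1081$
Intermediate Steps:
$O = 15$ ($O = 5 \cdot 3 = 15$)
$\left(-38 + O\right) 47 = \left(-38 + 15\right) 47 = \left(-23\right) 47 = -1081$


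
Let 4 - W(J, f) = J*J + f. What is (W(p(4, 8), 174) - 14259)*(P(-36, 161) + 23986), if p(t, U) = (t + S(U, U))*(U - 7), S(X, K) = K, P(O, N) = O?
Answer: -349023350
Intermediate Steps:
p(t, U) = (-7 + U)*(U + t) (p(t, U) = (t + U)*(U - 7) = (U + t)*(-7 + U) = (-7 + U)*(U + t))
W(J, f) = 4 - f - J**2 (W(J, f) = 4 - (J*J + f) = 4 - (J**2 + f) = 4 - (f + J**2) = 4 + (-f - J**2) = 4 - f - J**2)
(W(p(4, 8), 174) - 14259)*(P(-36, 161) + 23986) = ((4 - 1*174 - (8**2 - 7*8 - 7*4 + 8*4)**2) - 14259)*(-36 + 23986) = ((4 - 174 - (64 - 56 - 28 + 32)**2) - 14259)*23950 = ((4 - 174 - 1*12**2) - 14259)*23950 = ((4 - 174 - 1*144) - 14259)*23950 = ((4 - 174 - 144) - 14259)*23950 = (-314 - 14259)*23950 = -14573*23950 = -349023350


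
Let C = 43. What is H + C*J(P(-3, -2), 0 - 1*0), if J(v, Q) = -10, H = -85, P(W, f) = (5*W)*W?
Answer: -515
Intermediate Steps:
P(W, f) = 5*W²
H + C*J(P(-3, -2), 0 - 1*0) = -85 + 43*(-10) = -85 - 430 = -515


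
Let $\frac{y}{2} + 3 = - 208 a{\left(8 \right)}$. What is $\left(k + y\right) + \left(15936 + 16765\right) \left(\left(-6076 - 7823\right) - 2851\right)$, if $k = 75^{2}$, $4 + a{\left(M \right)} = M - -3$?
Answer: $-547739043$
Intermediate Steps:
$a{\left(M \right)} = -1 + M$ ($a{\left(M \right)} = -4 + \left(M - -3\right) = -4 + \left(M + 3\right) = -4 + \left(3 + M\right) = -1 + M$)
$k = 5625$
$y = -2918$ ($y = -6 + 2 \left(- 208 \left(-1 + 8\right)\right) = -6 + 2 \left(- 208 \cdot 7\right) = -6 + 2 \left(\left(-1\right) 1456\right) = -6 + 2 \left(-1456\right) = -6 - 2912 = -2918$)
$\left(k + y\right) + \left(15936 + 16765\right) \left(\left(-6076 - 7823\right) - 2851\right) = \left(5625 - 2918\right) + \left(15936 + 16765\right) \left(\left(-6076 - 7823\right) - 2851\right) = 2707 + 32701 \left(\left(-6076 - 7823\right) - 2851\right) = 2707 + 32701 \left(-13899 - 2851\right) = 2707 + 32701 \left(-16750\right) = 2707 - 547741750 = -547739043$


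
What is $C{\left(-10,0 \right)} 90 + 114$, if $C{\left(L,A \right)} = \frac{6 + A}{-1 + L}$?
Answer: $\frac{714}{11} \approx 64.909$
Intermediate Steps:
$C{\left(L,A \right)} = \frac{6 + A}{-1 + L}$
$C{\left(-10,0 \right)} 90 + 114 = \frac{6 + 0}{-1 - 10} \cdot 90 + 114 = \frac{1}{-11} \cdot 6 \cdot 90 + 114 = \left(- \frac{1}{11}\right) 6 \cdot 90 + 114 = \left(- \frac{6}{11}\right) 90 + 114 = - \frac{540}{11} + 114 = \frac{714}{11}$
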